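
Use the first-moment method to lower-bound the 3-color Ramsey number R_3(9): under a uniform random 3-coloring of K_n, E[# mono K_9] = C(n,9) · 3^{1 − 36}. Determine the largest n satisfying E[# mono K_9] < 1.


We need C(n, 9) · 3^{1 − 36} < 1, i.e. C(n, 9) < 3^{36 − 1} = 50031545098999707.
Check values of n near the boundary:
  n = 296: C(296, 9) = 42513789098994080; 42513789098994080 < 50031545098999707? YES
  n = 297: C(297, 9) = 43842345008337645; 43842345008337645 < 50031545098999707? YES
  n = 298: C(298, 9) = 45207677551849890; 45207677551849890 < 50031545098999707? YES
  n = 299: C(299, 9) = 46610674441390059; 46610674441390059 < 50031545098999707? YES
  n = 300: C(300, 9) = 48052241692154700; 48052241692154700 < 50031545098999707? YES
  n = 301: C(301, 9) = 49533303936090975; 49533303936090975 < 50031545098999707? YES
  n = 302: C(302, 9) = 51054804739588650; 51054804739588650 < 50031545098999707? NO
The largest n with C(n, 9) < 50031545098999707 is n = 301 (where E[X] = 16511101312030325/16677181699666569 ≈ 0.990041). Hence R_3(9) > 301, i.e. R_3(9) ≥ 302.

Largest n = 301; hence R_3(9) > 301.


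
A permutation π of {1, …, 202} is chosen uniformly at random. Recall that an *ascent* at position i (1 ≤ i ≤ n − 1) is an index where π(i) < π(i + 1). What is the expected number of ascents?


Write X = Σ X_I over i = 1, …, 201, with X_I the indicator of one ascent.
There are 201 indicators.
For each fixed i, the pair (π(i), π(i+1)) is a uniformly random ordered pair of distinct values from {1, …, 202}; by symmetry P[π(i) < π(i+1)] = 1/2.
By linearity: E[X] = 201 · (1/2) = (202 − 1) · (1/2) = 201/2 ≈ 100.500.

E[X] = 201/2 = 100.500.


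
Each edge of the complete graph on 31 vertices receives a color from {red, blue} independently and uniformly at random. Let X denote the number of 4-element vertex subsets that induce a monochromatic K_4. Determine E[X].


Let X = Σ_S X_S over the C(31, 4) = 31465 subsets S of size 4, where X_S = 1 if the K_4 on S is monochromatic.
For a fixed S, the K_4 on S has C(4, 2) = 6 edges. P[all 6 edges red] = (1/2)^6, and likewise for blue, so P[monochromatic] = 2·(1/2)^6 = 2^{1 − 6} = 1/32.
By linearity: E[X] = C(31, 4) · 2^{1 − 6} = 31465 · 1/32 = 31465/32.
Numerically: E[X] ≈ 983.281.

E[X] = C(31,4)·2^(1−C(4,2)) = 31465/32 ≈ 983.281.


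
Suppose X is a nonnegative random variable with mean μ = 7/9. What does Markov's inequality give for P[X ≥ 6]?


μ = E[X] = 7/9, a = 6.
Markov: P[X ≥ 6] ≤ μ/a = (7/9)/6 = 7/54.
Numerically: ≈ 0.129630.
(Since a = 6 > μ = 0.777778, the bound 7/54 is < 1 and informative.)

P[X ≥ 6] ≤ 7/54 ≈ 0.129630.


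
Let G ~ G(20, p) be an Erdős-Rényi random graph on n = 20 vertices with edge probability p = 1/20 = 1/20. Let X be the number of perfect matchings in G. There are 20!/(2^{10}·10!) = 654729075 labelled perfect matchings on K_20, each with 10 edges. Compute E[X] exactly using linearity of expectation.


K_20 has 20!/(2^{10}·10!) = 654729075 labelled perfect matchings.
For each such perfect matching H, let X_H = 1 if all 10 edges of H are present in G. Then P[X_H = 1] = p^{10} = (1/20)^{10} = 1/10240000000000.
By linearity of expectation: E[X] = Σ_H E[X_H] = 654729075 · p^{10} = 654729075 · 1/10240000000000 = 26189163/409600000000.
Numerically: E[X] ≈ 6.3938e-05.

E[X] = 654729075 · (1/20)^{10} = 26189163/409600000000 ≈ 6.3938e-05.


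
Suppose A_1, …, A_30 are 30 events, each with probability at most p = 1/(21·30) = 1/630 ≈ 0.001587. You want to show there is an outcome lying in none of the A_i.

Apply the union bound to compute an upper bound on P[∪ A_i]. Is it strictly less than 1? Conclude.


Union bound: P[∪_{i=1}^{30} A_i] ≤ Σ_i P[A_i] ≤ 30·p = 30·(1/630) = 1/21.
Numerically: 1/21 ≈ 0.047619.
Is 1/21 < 1? YES.
Since P[∪ A_i] ≤ 1/21 < 1, the complement has P[∩ A_i^c] ≥ 1 − 1/21 = 20/21 > 0, so some outcome avoids every A_i.

30·p = 1/21 ≈ 0.047619; existence CERTIFIED by the union bound.


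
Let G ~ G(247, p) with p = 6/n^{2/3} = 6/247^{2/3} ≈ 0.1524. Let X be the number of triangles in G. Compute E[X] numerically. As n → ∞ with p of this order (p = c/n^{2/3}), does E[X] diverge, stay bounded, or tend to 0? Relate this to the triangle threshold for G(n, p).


Number of potential triangles: C(247, 3) = 2481115.
Each occurs with probability p³ ≈ (0.1524)³ ≈ 3.540461e-03.
By linearity: E[X] = C(247, 3)·p³ ≈ 2481115 · 3.540461e-03 ≈ 8784.2915.
Since α = 2/3 < 1, p = c/n^{2/3} ≫ 1/n is above the triangle threshold p ~ 1/n. Asymptotically E[X] ~ (c³/6)·n^{3(1−α)} = (6³/6)·n^{1} → ∞; triangles are abundant w.h.p.

E[X] ≈ 8784.2915; in regime p = Θ(1/n^{2/3}) E[X] diverges (above the triangle threshold p ~ 1/n).


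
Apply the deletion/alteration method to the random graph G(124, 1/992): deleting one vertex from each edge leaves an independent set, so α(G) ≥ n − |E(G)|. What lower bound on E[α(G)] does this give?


E[|E(G)|] = C(124, 2)·p = 7626 · (1/992) = 123/16.
E[α(G)] ≥ n − E[|E(G)|] = 124 − 123/16 = 1861/16.
Numerically: ≈ 116.312500.
(This is only a lower bound; the true E[α(G)] may be larger.)

E[α(G)] ≥ 1861/16 ≈ 116.312500.


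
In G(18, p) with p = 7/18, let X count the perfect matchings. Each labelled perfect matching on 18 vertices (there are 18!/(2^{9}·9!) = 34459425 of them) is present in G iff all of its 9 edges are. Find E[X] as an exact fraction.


K_18 has 18!/(2^{9}·9!) = 34459425 labelled perfect matchings.
For each such perfect matching H, let X_H = 1 if all 9 edges of H are present in G. Then P[X_H = 1] = p^{9} = (7/18)^{9} = 40353607/198359290368.
Summing the indicators: E[X] = Σ_H E[X_H] = 34459425 · p^{9} = 34459425 · 40353607/198359290368 = 17167433257975/2448880128.
Numerically: E[X] ≈ 7.01e+03.

E[X] = 34459425 · (7/18)^{9} = 17167433257975/2448880128 ≈ 7.01e+03.


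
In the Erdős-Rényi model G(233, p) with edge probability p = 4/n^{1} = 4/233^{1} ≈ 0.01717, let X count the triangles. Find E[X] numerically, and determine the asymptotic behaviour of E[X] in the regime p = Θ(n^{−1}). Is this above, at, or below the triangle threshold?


Number of potential triangles: C(233, 3) = 2081156.
Each occurs with probability p³ ≈ (0.01717)³ ≈ 5.059554e-06.
By linearity: E[X] = C(233, 3)·p³ ≈ 2081156 · 5.059554e-06 ≈ 10.5297.
Here α = 1, so p = 4/n is exactly at the triangle threshold p ~ 1/n. Asymptotically E[X] → c³/6 = 4³/6 = 32/3 ≈ 10.6667, a bounded constant. In this regime the triangle count is asymptotically Poisson(c³/6).

E[X] ≈ 10.5297; in regime p = Θ(1/n^{1}) E[X] stays bounded (at the triangle threshold p ~ 1/n).


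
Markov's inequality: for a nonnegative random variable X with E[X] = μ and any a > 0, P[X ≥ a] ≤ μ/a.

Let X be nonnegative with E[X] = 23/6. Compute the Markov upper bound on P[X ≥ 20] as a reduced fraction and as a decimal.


μ = E[X] = 23/6, a = 20.
Markov: P[X ≥ 20] ≤ μ/a = (23/6)/20 = 23/120.
Numerically: ≈ 0.1917.
(Since a = 20 > μ = 3.8333, the bound 23/120 is < 1 and informative.)

P[X ≥ 20] ≤ 23/120 ≈ 0.1917.


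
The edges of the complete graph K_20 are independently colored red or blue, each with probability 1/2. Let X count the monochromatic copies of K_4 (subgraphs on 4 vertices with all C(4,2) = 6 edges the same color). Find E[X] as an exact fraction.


Let X = Σ_S X_S over the C(20, 4) = 4845 subsets S of size 4, where X_S = 1 if the K_4 on S is monochromatic.
For a fixed S, the K_4 on S has C(4, 2) = 6 edges. P[all 6 edges red] = (1/2)^6, and likewise for blue, so P[monochromatic] = 2·(1/2)^6 = 2^{1 − 6} = 1/32.
Summing: E[X] = C(20, 4) · 2^{1 − 6} = 4845 · 1/32 = 4845/32.
Numerically: E[X] ≈ 151.406.

E[X] = C(20,4)·2^(1−C(4,2)) = 4845/32 ≈ 151.406.


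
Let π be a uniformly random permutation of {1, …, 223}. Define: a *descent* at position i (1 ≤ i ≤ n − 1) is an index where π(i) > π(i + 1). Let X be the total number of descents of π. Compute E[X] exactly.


Write X = Σ X_I over i = 1, …, 222, with X_I the indicator of one descent.
There are 222 indicators.
For each fixed i, the pair (π(i), π(i+1)) is a uniformly random ordered pair of distinct values from {1, …, 223}; by symmetry P[π(i) > π(i+1)] = 1/2.
By linearity: E[X] = 222 · (1/2) = (223 − 1) · (1/2) = 111 ≈ 111.0000.

E[X] = 111 = 111.0000.


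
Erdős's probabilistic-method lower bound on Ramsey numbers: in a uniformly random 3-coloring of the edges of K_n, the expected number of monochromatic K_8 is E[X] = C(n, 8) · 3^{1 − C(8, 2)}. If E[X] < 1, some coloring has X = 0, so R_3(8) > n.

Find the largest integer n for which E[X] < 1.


We need C(n, 8) · 3^{1 − 28} < 1, i.e. C(n, 8) < 3^{28 − 1} = 7625597484987.
Check values of n near the boundary:
  n = 154: C(154, 8) = 6521818990995; 6521818990995 < 7625597484987? YES
  n = 155: C(155, 8) = 6876747915675; 6876747915675 < 7625597484987? YES
  n = 156: C(156, 8) = 7248464019225; 7248464019225 < 7625597484987? YES
  n = 157: C(157, 8) = 7637643295425; 7637643295425 < 7625597484987? NO
  n = 158: C(158, 8) = 8044984271181; 8044984271181 < 7625597484987? NO
The largest n with C(n, 8) < 7625597484987 is n = 156 (where E[X] = 805384891025/847288609443 ≈ 0.9505). Hence R_3(8) > 156, i.e. R_3(8) ≥ 157.

Largest n = 156; hence R_3(8) > 156.


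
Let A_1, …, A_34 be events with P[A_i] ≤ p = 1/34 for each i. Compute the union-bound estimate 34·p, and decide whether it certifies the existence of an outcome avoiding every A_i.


Union bound: P[∪_{i=1}^{34} A_i] ≤ Σ_i P[A_i] ≤ 34·p = 34·(1/34) = 1.
Numerically: 1 ≈ 1.00000.
Is 1 < 1? NO.
Since the bound 1 is ≥ 1, the union bound is uninformative here; it does NOT by itself certify existence.

34·p = 1 ≈ 1.00000; existence NOT certified by the union bound.


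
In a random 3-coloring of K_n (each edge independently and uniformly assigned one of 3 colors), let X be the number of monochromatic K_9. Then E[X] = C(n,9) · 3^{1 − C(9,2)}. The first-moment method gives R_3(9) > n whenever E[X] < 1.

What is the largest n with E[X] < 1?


We need C(n, 9) · 3^{1 − 36} < 1, i.e. C(n, 9) < 3^{36 − 1} = 50031545098999707.
Check values of n near the boundary:
  n = 298: C(298, 9) = 45207677551849890; 45207677551849890 < 50031545098999707? YES
  n = 299: C(299, 9) = 46610674441390059; 46610674441390059 < 50031545098999707? YES
  n = 300: C(300, 9) = 48052241692154700; 48052241692154700 < 50031545098999707? YES
  n = 301: C(301, 9) = 49533303936090975; 49533303936090975 < 50031545098999707? YES
  n = 302: C(302, 9) = 51054804739588650; 51054804739588650 < 50031545098999707? NO
  n = 303: C(303, 9) = 52617706925494425; 52617706925494425 < 50031545098999707? NO
The largest n with C(n, 9) < 50031545098999707 is n = 301 (where E[X] = 16511101312030325/16677181699666569 ≈ 0.990041). Hence R_3(9) > 301, i.e. R_3(9) ≥ 302.

Largest n = 301; hence R_3(9) > 301.


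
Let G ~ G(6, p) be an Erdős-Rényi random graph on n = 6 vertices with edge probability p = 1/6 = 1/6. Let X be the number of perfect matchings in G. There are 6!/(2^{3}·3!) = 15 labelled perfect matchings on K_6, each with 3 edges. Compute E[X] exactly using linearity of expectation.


K_6 has 6!/(2^{3}·3!) = 15 labelled perfect matchings.
For each such perfect matching H, let X_H = 1 if all 3 edges of H are present in G. Then P[X_H = 1] = p^{3} = (1/6)^{3} = 1/216.
By linearity: E[X] = Σ_H E[X_H] = 15 · p^{3} = 15 · 1/216 = 5/72.
Numerically: E[X] ≈ 0.069444.

E[X] = 15 · (1/6)^{3} = 5/72 ≈ 0.069444.


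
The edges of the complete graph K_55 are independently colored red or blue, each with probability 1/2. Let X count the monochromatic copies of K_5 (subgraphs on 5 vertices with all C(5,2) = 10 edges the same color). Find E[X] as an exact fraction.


Let X = Σ_S X_S over the C(55, 5) = 3478761 subsets S of size 5, where X_S = 1 if the K_5 on S is monochromatic.
For a fixed S, the K_5 on S has C(5, 2) = 10 edges. P[all 10 edges red] = (1/2)^10, and likewise for blue, so P[monochromatic] = 2·(1/2)^10 = 2^{1 − 10} = 1/512.
By linearity: E[X] = C(55, 5) · 2^{1 − 10} = 3478761 · 1/512 = 3478761/512.
Numerically: E[X] ≈ 6794.4551.

E[X] = C(55,5)·2^(1−C(5,2)) = 3478761/512 ≈ 6794.4551.


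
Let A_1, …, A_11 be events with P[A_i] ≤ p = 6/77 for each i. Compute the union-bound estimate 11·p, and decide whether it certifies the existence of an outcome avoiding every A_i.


Union bound: P[∪_{i=1}^{11} A_i] ≤ Σ_i P[A_i] ≤ 11·p = 11·(6/77) = 6/7.
Numerically: 6/7 ≈ 0.85714.
Is 6/7 < 1? YES.
Since P[∪ A_i] ≤ 6/7 < 1, the complement has P[∩ A_i^c] ≥ 1 − 6/7 = 1/7 > 0, so some outcome avoids every A_i.

11·p = 6/7 ≈ 0.85714; existence CERTIFIED by the union bound.


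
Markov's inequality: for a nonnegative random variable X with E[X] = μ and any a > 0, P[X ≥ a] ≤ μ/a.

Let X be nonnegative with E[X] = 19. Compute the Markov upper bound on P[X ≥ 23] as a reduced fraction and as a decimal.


μ = E[X] = 19, a = 23.
Markov: P[X ≥ 23] ≤ μ/a = (19)/23 = 19/23.
Numerically: ≈ 0.8261.
(Since a = 23 > μ = 19.0000, the bound 19/23 is < 1 and informative.)

P[X ≥ 23] ≤ 19/23 ≈ 0.8261.


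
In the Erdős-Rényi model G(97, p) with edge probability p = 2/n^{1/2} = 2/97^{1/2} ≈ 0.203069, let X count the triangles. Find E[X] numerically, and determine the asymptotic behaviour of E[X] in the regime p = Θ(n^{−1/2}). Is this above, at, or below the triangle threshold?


Number of potential triangles: C(97, 3) = 147440.
Each occurs with probability p³ ≈ (0.203069)³ ≈ 8.37398899e-03.
By linearity: E[X] = C(97, 3)·p³ ≈ 147440 · 8.37398899e-03 ≈ 1234.660937.
Since α = 1/2 < 1, p = c/n^{1/2} ≫ 1/n is above the triangle threshold p ~ 1/n. Asymptotically E[X] ~ (c³/6)·n^{3(1−α)} = (2³/6)·n^{1.5} → ∞; triangles are abundant w.h.p.

E[X] ≈ 1234.660937; in regime p = Θ(1/n^{1/2}) E[X] diverges (above the triangle threshold p ~ 1/n).


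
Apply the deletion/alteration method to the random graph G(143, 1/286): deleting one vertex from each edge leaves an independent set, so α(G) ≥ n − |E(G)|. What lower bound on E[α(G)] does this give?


E[|E(G)|] = C(143, 2)·p = 10153 · (1/286) = 71/2.
E[α(G)] ≥ n − E[|E(G)|] = 143 − 71/2 = 215/2.
Numerically: ≈ 107.500000.
(This is only a lower bound; the true E[α(G)] may be larger.)

E[α(G)] ≥ 215/2 ≈ 107.500000.


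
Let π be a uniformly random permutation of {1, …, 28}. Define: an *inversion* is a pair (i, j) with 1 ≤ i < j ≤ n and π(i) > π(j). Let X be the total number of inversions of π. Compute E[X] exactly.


Write X = Σ X_I over the C(28, 2) = 378 pairs i < j, with X_I the indicator of one inversion.
There are 378 indicators.
For each fixed pair i < j, the values π(i) and π(j) are two distinct elements of {1, …, 28} in uniformly random order; by symmetry P[π(i) > π(j)] = 1/2.
By linearity: E[X] = 378 · (1/2) = C(28, 2) · (1/2) = 378/2 = 189 ≈ 189.0000.

E[X] = 189 = 189.0000.


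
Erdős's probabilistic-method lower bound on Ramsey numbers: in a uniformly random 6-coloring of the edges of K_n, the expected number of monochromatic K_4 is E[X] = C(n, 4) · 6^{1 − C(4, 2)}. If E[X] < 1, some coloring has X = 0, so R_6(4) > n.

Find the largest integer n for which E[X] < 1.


We need C(n, 4) · 6^{1 − 6} < 1, i.e. C(n, 4) < 6^{6 − 1} = 7776.
Check values of n near the boundary:
  n = 18: C(18, 4) = 3060; 3060 < 7776? YES
  n = 19: C(19, 4) = 3876; 3876 < 7776? YES
  n = 20: C(20, 4) = 4845; 4845 < 7776? YES
  n = 21: C(21, 4) = 5985; 5985 < 7776? YES
  n = 22: C(22, 4) = 7315; 7315 < 7776? YES
  n = 23: C(23, 4) = 8855; 8855 < 7776? NO
The largest n with C(n, 4) < 7776 is n = 22 (where E[X] = 7315/7776 ≈ 0.94072). Hence R_6(4) > 22, i.e. R_6(4) ≥ 23.

Largest n = 22; hence R_6(4) > 22.


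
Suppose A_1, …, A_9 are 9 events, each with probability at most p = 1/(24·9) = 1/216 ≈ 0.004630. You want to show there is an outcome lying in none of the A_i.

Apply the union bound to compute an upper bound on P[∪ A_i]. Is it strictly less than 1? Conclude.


Union bound: P[∪_{i=1}^{9} A_i] ≤ Σ_i P[A_i] ≤ 9·p = 9·(1/216) = 1/24.
Numerically: 1/24 ≈ 0.041667.
Is 1/24 < 1? YES.
Since P[∪ A_i] ≤ 1/24 < 1, the complement has P[∩ A_i^c] ≥ 1 − 1/24 = 23/24 > 0, so some outcome avoids every A_i.

9·p = 1/24 ≈ 0.041667; existence CERTIFIED by the union bound.


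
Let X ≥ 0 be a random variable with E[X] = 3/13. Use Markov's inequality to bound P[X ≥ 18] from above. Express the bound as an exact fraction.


μ = E[X] = 3/13, a = 18.
Markov: P[X ≥ 18] ≤ μ/a = (3/13)/18 = 1/78.
Numerically: ≈ 0.013.
(Since a = 18 > μ = 0.231, the bound 1/78 is < 1 and informative.)

P[X ≥ 18] ≤ 1/78 ≈ 0.013.


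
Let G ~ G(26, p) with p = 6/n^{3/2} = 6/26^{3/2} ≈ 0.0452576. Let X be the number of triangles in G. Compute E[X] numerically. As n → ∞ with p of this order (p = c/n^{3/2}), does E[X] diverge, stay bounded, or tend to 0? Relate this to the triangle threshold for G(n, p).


Number of potential triangles: C(26, 3) = 2600.
Each occurs with probability p³ ≈ (0.0452576)³ ≈ 9.26987089e-05.
By linearity: E[X] = C(26, 3)·p³ ≈ 2600 · 9.26987089e-05 ≈ 0.241017.
Since α = 3/2 > 1, p = c/n^{3/2} = o(1/n) is below the triangle threshold p ~ 1/n. Asymptotically E[X] ~ (c³/6)·n^{3(1−α)} = (6³/6)·n^{-1.5} → 0, so by Markov's inequality G has no triangles w.h.p.

E[X] ≈ 0.241017; in regime p = Θ(1/n^{3/2}) E[X] tends to 0 (below the triangle threshold p ~ 1/n).


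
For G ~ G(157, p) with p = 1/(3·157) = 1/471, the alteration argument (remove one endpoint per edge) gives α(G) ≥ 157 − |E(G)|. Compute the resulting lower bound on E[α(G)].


E[|E(G)|] = C(157, 2)·p = 12246 · (1/471) = 26.
E[α(G)] ≥ n − E[|E(G)|] = 157 − 26 = 131.
Numerically: ≈ 131.000.
(This is only a lower bound; the true E[α(G)] may be larger.)

E[α(G)] ≥ 131 ≈ 131.000.


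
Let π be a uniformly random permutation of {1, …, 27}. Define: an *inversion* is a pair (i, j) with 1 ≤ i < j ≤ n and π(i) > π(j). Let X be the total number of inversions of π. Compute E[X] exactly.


Write X = Σ X_I over the C(27, 2) = 351 pairs i < j, with X_I the indicator of one inversion.
There are 351 indicators.
For each fixed pair i < j, the values π(i) and π(j) are two distinct elements of {1, …, 27} in uniformly random order; by symmetry P[π(i) > π(j)] = 1/2.
By linearity: E[X] = 351 · (1/2) = C(27, 2) · (1/2) = 351/2 = 351/2 ≈ 175.500.

E[X] = 351/2 = 175.500.


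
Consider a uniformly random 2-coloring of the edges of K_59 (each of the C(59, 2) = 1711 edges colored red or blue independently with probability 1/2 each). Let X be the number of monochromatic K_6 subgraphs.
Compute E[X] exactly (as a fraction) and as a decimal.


Let X = Σ_S X_S over the C(59, 6) = 45057474 subsets S of size 6, where X_S = 1 if the K_6 on S is monochromatic.
For a fixed S, the K_6 on S has C(6, 2) = 15 edges. P[all 15 edges red] = (1/2)^15, and likewise for blue, so P[monochromatic] = 2·(1/2)^15 = 2^{1 − 15} = 1/16384.
By linearity: E[X] = C(59, 6) · 2^{1 − 15} = 45057474 · 1/16384 = 22528737/8192.
Numerically: E[X] ≈ 2750.089966.

E[X] = C(59,6)·2^(1−C(6,2)) = 22528737/8192 ≈ 2750.089966.


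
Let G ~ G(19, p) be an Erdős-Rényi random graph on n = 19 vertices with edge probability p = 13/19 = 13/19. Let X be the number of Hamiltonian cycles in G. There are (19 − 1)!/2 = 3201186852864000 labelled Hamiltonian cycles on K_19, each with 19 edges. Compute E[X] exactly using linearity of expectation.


K_19 has (19 − 1)!/2 = 3201186852864000 labelled Hamiltonian cycles.
For each such Hamiltonian cycle H, let X_H = 1 if all 19 edges of H are present in G. Then P[X_H = 1] = p^{19} = (13/19)^{19} = 1461920290375446110677/1978419655660313589123979.
By linearity: E[X] = Σ_H E[X_H] = 3201186852864000 · p^{19} = 3201186852864000 · 1461920290375446110677/1978419655660313589123979 = 4679880013484999364018134658428928000/1978419655660313589123979.
Numerically: E[X] ≈ 2.365e+12.

E[X] = 3201186852864000 · (13/19)^{19} = 4679880013484999364018134658428928000/1978419655660313589123979 ≈ 2.365e+12.


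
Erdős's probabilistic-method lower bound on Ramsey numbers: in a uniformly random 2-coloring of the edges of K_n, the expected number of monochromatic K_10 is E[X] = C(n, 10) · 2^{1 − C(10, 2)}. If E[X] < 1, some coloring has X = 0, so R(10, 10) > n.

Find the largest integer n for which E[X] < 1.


We need C(n, 10) · 2^{1 − 45} < 1, i.e. C(n, 10) < 2^{45 − 1} = 17592186044416.
Check values of n near the boundary:
  n = 99: C(99, 10) = 15579278510796; 15579278510796 < 17592186044416? YES
  n = 100: C(100, 10) = 17310309456440; 17310309456440 < 17592186044416? YES
  n = 101: C(101, 10) = 19212541264840; 19212541264840 < 17592186044416? NO
  n = 102: C(102, 10) = 21300860967540; 21300860967540 < 17592186044416? NO
The largest n with C(n, 10) < 17592186044416 is n = 100 (where E[X] = 2163788682055/2199023255552 ≈ 0.9840). Hence R(10, 10) > 100, i.e. R(10, 10) ≥ 101.

Largest n = 100; hence R(10, 10) > 100.


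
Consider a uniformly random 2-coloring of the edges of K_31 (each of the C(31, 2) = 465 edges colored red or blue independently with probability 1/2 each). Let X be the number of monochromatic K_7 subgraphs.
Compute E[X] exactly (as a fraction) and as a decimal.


Let X = Σ_S X_S over the C(31, 7) = 2629575 subsets S of size 7, where X_S = 1 if the K_7 on S is monochromatic.
For a fixed S, the K_7 on S has C(7, 2) = 21 edges. P[all 21 edges red] = (1/2)^21, and likewise for blue, so P[monochromatic] = 2·(1/2)^21 = 2^{1 − 21} = 1/1048576.
Summing: E[X] = C(31, 7) · 2^{1 − 21} = 2629575 · 1/1048576 = 2629575/1048576.
Numerically: E[X] ≈ 2.508.

E[X] = C(31,7)·2^(1−C(7,2)) = 2629575/1048576 ≈ 2.508.


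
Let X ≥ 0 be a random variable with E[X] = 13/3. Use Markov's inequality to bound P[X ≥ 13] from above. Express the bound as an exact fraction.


μ = E[X] = 13/3, a = 13.
Markov: P[X ≥ 13] ≤ μ/a = (13/3)/13 = 1/3.
Numerically: ≈ 0.33333.
(Since a = 13 > μ = 4.33333, the bound 1/3 is < 1 and informative.)

P[X ≥ 13] ≤ 1/3 ≈ 0.33333.


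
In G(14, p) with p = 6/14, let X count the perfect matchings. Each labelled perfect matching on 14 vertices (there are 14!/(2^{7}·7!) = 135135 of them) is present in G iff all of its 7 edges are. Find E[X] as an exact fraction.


K_14 has 14!/(2^{7}·7!) = 135135 labelled perfect matchings.
For each such perfect matching H, let X_H = 1 if all 7 edges of H are present in G. Then P[X_H = 1] = p^{7} = (3/7)^{7} = 2187/823543.
Summing the indicators: E[X] = Σ_H E[X_H] = 135135 · p^{7} = 135135 · 2187/823543 = 42220035/117649.
Numerically: E[X] ≈ 358.864.

E[X] = 135135 · (3/7)^{7} = 42220035/117649 ≈ 358.864.


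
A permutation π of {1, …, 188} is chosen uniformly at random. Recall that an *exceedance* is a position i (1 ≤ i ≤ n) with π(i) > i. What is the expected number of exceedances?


Write X = Σ_{i=1}^{188} X_i, where X_i = 1_{π(i) > i}.
For each fixed i, π(i) is uniform over {1, …, 188} (marginal of a uniform permutation), so P[π(i) > i] = (n − i)/n. Summing: Σ_{i=1}^{188} (n − i)/n = (0 + 1 + … + 187)/188 = 188(188 − 1)/(2·188) = (188 − 1)/2.
Hence E[X] = Σ_{i=1}^{188} (188 − i)/188 = 187/2 ≈ 93.500.

E[X] = 187/2 = 93.500.


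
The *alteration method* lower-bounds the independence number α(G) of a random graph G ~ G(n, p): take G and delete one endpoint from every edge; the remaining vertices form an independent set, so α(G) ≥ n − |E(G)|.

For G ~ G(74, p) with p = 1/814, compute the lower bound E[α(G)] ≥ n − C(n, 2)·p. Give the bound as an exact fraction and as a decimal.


E[|E(G)|] = C(74, 2)·p = 2701 · (1/814) = 73/22.
E[α(G)] ≥ n − E[|E(G)|] = 74 − 73/22 = 1555/22.
Numerically: ≈ 70.682.
(This is only a lower bound; the true E[α(G)] may be larger.)

E[α(G)] ≥ 1555/22 ≈ 70.682.


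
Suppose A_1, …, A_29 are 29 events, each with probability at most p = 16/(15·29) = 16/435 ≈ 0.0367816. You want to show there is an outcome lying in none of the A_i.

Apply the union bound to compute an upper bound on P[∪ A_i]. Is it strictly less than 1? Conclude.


Union bound: P[∪_{i=1}^{29} A_i] ≤ Σ_i P[A_i] ≤ 29·p = 29·(16/435) = 16/15.
Numerically: 16/15 ≈ 1.0666667.
Is 16/15 < 1? NO.
Since the bound 16/15 is ≥ 1, the union bound is uninformative here; it does NOT by itself certify existence.

29·p = 16/15 ≈ 1.0666667; existence NOT certified by the union bound.


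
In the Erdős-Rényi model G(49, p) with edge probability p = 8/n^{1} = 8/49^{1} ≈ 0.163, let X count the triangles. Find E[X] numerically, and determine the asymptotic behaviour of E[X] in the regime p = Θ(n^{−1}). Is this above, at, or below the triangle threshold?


Number of potential triangles: C(49, 3) = 18424.
Each occurs with probability p³ ≈ (0.163)³ ≈ 4.35193e-03.
By linearity: E[X] = C(49, 3)·p³ ≈ 18424 · 4.35193e-03 ≈ 80.180.
Here α = 1, so p = 8/n is exactly at the triangle threshold p ~ 1/n. Asymptotically E[X] → c³/6 = 8³/6 = 256/3 ≈ 85.333, a bounded constant. In this regime the triangle count is asymptotically Poisson(c³/6).

E[X] ≈ 80.180; in regime p = Θ(1/n^{1}) E[X] stays bounded (at the triangle threshold p ~ 1/n).


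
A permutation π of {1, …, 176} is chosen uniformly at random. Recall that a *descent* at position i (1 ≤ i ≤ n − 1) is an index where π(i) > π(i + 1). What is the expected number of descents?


Write X = Σ X_I over i = 1, …, 175, with X_I the indicator of one descent.
There are 175 indicators.
For each fixed i, the pair (π(i), π(i+1)) is a uniformly random ordered pair of distinct values from {1, …, 176}; by symmetry P[π(i) > π(i+1)] = 1/2.
By linearity: E[X] = 175 · (1/2) = (176 − 1) · (1/2) = 175/2 ≈ 87.500000.

E[X] = 175/2 = 87.500000.


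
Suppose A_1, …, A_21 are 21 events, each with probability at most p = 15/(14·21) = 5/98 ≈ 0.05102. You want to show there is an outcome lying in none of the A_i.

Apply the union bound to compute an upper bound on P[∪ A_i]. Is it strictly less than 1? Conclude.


Union bound: P[∪_{i=1}^{21} A_i] ≤ Σ_i P[A_i] ≤ 21·p = 21·(5/98) = 15/14.
Numerically: 15/14 ≈ 1.07143.
Is 15/14 < 1? NO.
Since the bound 15/14 is ≥ 1, the union bound is uninformative here; it does NOT by itself certify existence.

21·p = 15/14 ≈ 1.07143; existence NOT certified by the union bound.


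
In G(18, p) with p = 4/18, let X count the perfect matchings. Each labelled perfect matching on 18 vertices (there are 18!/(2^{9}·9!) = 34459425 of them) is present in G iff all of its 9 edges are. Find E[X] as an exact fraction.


K_18 has 18!/(2^{9}·9!) = 34459425 labelled perfect matchings.
For each such perfect matching H, let X_H = 1 if all 9 edges of H are present in G. Then P[X_H = 1] = p^{9} = (2/9)^{9} = 512/387420489.
Summing the indicators: E[X] = Σ_H E[X_H] = 34459425 · p^{9} = 34459425 · 512/387420489 = 217817600/4782969.
Numerically: E[X] ≈ 45.5.

E[X] = 34459425 · (2/9)^{9} = 217817600/4782969 ≈ 45.5.


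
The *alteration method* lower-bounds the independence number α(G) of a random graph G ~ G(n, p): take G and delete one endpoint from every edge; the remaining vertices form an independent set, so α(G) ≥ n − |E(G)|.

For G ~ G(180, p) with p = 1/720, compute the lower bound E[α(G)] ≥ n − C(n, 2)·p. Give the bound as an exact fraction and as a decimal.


E[|E(G)|] = C(180, 2)·p = 16110 · (1/720) = 179/8.
E[α(G)] ≥ n − E[|E(G)|] = 180 − 179/8 = 1261/8.
Numerically: ≈ 157.6250.
(This is only a lower bound; the true E[α(G)] may be larger.)

E[α(G)] ≥ 1261/8 ≈ 157.6250.


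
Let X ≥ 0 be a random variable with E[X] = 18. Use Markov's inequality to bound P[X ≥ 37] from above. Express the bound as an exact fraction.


μ = E[X] = 18, a = 37.
Markov: P[X ≥ 37] ≤ μ/a = (18)/37 = 18/37.
Numerically: ≈ 0.486486.
(Since a = 37 > μ = 18.000000, the bound 18/37 is < 1 and informative.)

P[X ≥ 37] ≤ 18/37 ≈ 0.486486.


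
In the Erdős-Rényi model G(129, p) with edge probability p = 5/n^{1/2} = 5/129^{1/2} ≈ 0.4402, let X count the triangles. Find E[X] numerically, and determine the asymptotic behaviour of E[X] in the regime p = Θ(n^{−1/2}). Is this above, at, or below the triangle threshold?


Number of potential triangles: C(129, 3) = 349504.
Each occurs with probability p³ ≈ (0.4402)³ ≈ 8.531501e-02.
By linearity: E[X] = C(129, 3)·p³ ≈ 349504 · 8.531501e-02 ≈ 29817.9374.
Since α = 1/2 < 1, p = c/n^{1/2} ≫ 1/n is above the triangle threshold p ~ 1/n. Asymptotically E[X] ~ (c³/6)·n^{3(1−α)} = (5³/6)·n^{1.5} → ∞; triangles are abundant w.h.p.

E[X] ≈ 29817.9374; in regime p = Θ(1/n^{1/2}) E[X] diverges (above the triangle threshold p ~ 1/n).


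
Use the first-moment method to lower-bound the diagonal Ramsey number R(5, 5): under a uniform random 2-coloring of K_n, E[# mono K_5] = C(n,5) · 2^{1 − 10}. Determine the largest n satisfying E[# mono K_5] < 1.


We need C(n, 5) · 2^{1 − 10} < 1, i.e. C(n, 5) < 2^{10 − 1} = 512.
Check values of n near the boundary:
  n = 5: C(5, 5) = 1; 1 < 512? YES
  n = 6: C(6, 5) = 6; 6 < 512? YES
  n = 7: C(7, 5) = 21; 21 < 512? YES
  n = 8: C(8, 5) = 56; 56 < 512? YES
  n = 9: C(9, 5) = 126; 126 < 512? YES
  n = 10: C(10, 5) = 252; 252 < 512? YES
  n = 11: C(11, 5) = 462; 462 < 512? YES
  n = 12: C(12, 5) = 792; 792 < 512? NO
The largest n with C(n, 5) < 512 is n = 11 (where E[X] = 231/256 ≈ 0.902). Hence R(5, 5) > 11, i.e. R(5, 5) ≥ 12.

Largest n = 11; hence R(5, 5) > 11.


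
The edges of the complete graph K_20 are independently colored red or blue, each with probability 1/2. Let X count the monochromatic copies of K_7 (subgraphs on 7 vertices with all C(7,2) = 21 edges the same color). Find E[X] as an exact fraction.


Let X = Σ_S X_S over the C(20, 7) = 77520 subsets S of size 7, where X_S = 1 if the K_7 on S is monochromatic.
For a fixed S, the K_7 on S has C(7, 2) = 21 edges. P[all 21 edges red] = (1/2)^21, and likewise for blue, so P[monochromatic] = 2·(1/2)^21 = 2^{1 − 21} = 1/1048576.
Summing: E[X] = C(20, 7) · 2^{1 − 21} = 77520 · 1/1048576 = 4845/65536.
Numerically: E[X] ≈ 0.07393.

E[X] = C(20,7)·2^(1−C(7,2)) = 4845/65536 ≈ 0.07393.


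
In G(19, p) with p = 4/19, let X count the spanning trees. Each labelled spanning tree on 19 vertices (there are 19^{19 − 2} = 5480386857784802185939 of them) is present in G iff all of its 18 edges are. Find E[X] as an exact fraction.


K_19 has 19^{19 − 2} = 5480386857784802185939 labelled spanning trees.
For each such spanning tree H, let X_H = 1 if all 18 edges of H are present in G. Then P[X_H = 1] = p^{18} = (4/19)^{18} = 68719476736/104127350297911241532841.
Summing the indicators: E[X] = Σ_H E[X_H] = 5480386857784802185939 · p^{18} = 5480386857784802185939 · 68719476736/104127350297911241532841 = 68719476736/19.
Numerically: E[X] ≈ 3.617e+09.

E[X] = 5480386857784802185939 · (4/19)^{18} = 68719476736/19 ≈ 3.617e+09.


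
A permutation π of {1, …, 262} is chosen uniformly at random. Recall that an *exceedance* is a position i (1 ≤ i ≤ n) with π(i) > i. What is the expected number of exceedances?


Write X = Σ_{i=1}^{262} X_i, where X_i = 1_{π(i) > i}.
For each fixed i, π(i) is uniform over {1, …, 262} (marginal of a uniform permutation), so P[π(i) > i] = (n − i)/n. Summing: Σ_{i=1}^{262} (n − i)/n = (0 + 1 + … + 261)/262 = 262(262 − 1)/(2·262) = (262 − 1)/2.
Hence E[X] = Σ_{i=1}^{262} (262 − i)/262 = 261/2 ≈ 130.50000.

E[X] = 261/2 = 130.50000.


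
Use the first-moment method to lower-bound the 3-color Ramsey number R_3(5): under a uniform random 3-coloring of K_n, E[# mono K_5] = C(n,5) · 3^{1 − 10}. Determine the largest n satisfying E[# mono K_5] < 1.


We need C(n, 5) · 3^{1 − 10} < 1, i.e. C(n, 5) < 3^{10 − 1} = 19683.
Check values of n near the boundary:
  n = 18: C(18, 5) = 8568; 8568 < 19683? YES
  n = 19: C(19, 5) = 11628; 11628 < 19683? YES
  n = 20: C(20, 5) = 15504; 15504 < 19683? YES
  n = 21: C(21, 5) = 20349; 20349 < 19683? NO
The largest n with C(n, 5) < 19683 is n = 20 (where E[X] = 5168/6561 ≈ 0.78768). Hence R_3(5) > 20, i.e. R_3(5) ≥ 21.

Largest n = 20; hence R_3(5) > 20.


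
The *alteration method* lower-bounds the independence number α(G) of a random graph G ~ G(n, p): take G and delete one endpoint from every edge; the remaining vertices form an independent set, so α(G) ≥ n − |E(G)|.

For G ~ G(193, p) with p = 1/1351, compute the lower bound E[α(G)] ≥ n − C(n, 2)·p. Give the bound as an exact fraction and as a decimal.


E[|E(G)|] = C(193, 2)·p = 18528 · (1/1351) = 96/7.
E[α(G)] ≥ n − E[|E(G)|] = 193 − 96/7 = 1255/7.
Numerically: ≈ 179.285714.
(This is only a lower bound; the true E[α(G)] may be larger.)

E[α(G)] ≥ 1255/7 ≈ 179.285714.


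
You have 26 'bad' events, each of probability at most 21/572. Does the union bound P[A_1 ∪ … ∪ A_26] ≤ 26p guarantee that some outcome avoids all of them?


Union bound: P[∪_{i=1}^{26} A_i] ≤ Σ_i P[A_i] ≤ 26·p = 26·(21/572) = 21/22.
Numerically: 21/22 ≈ 0.9545455.
Is 21/22 < 1? YES.
Since P[∪ A_i] ≤ 21/22 < 1, the complement has P[∩ A_i^c] ≥ 1 − 21/22 = 1/22 > 0, so some outcome avoids every A_i.

26·p = 21/22 ≈ 0.9545455; existence CERTIFIED by the union bound.


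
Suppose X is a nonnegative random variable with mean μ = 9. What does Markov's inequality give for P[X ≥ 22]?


μ = E[X] = 9, a = 22.
Markov: P[X ≥ 22] ≤ μ/a = (9)/22 = 9/22.
Numerically: ≈ 0.40909.
(Since a = 22 > μ = 9.00000, the bound 9/22 is < 1 and informative.)

P[X ≥ 22] ≤ 9/22 ≈ 0.40909.


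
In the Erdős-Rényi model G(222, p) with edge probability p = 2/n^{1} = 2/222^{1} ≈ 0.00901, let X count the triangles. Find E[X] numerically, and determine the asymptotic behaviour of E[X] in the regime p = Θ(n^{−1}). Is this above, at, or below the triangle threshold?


Number of potential triangles: C(222, 3) = 1798940.
Each occurs with probability p³ ≈ (0.00901)³ ≈ 7.31191e-07.
By linearity: E[X] = C(222, 3)·p³ ≈ 1798940 · 7.31191e-07 ≈ 1.315.
Here α = 1, so p = 2/n is exactly at the triangle threshold p ~ 1/n. Asymptotically E[X] → c³/6 = 2³/6 = 4/3 ≈ 1.333, a bounded constant. In this regime the triangle count is asymptotically Poisson(c³/6).

E[X] ≈ 1.315; in regime p = Θ(1/n^{1}) E[X] stays bounded (at the triangle threshold p ~ 1/n).


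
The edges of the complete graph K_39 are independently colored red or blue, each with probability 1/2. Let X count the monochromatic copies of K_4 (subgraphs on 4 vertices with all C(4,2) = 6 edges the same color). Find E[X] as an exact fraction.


Let X = Σ_S X_S over the C(39, 4) = 82251 subsets S of size 4, where X_S = 1 if the K_4 on S is monochromatic.
For a fixed S, the K_4 on S has C(4, 2) = 6 edges. P[all 6 edges red] = (1/2)^6, and likewise for blue, so P[monochromatic] = 2·(1/2)^6 = 2^{1 − 6} = 1/32.
By linearity: E[X] = C(39, 4) · 2^{1 − 6} = 82251 · 1/32 = 82251/32.
Numerically: E[X] ≈ 2570.344.

E[X] = C(39,4)·2^(1−C(4,2)) = 82251/32 ≈ 2570.344.


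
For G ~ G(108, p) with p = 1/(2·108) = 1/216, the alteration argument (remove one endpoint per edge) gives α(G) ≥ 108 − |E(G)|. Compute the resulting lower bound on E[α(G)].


E[|E(G)|] = C(108, 2)·p = 5778 · (1/216) = 107/4.
E[α(G)] ≥ n − E[|E(G)|] = 108 − 107/4 = 325/4.
Numerically: ≈ 81.250.
(This is only a lower bound; the true E[α(G)] may be larger.)

E[α(G)] ≥ 325/4 ≈ 81.250.


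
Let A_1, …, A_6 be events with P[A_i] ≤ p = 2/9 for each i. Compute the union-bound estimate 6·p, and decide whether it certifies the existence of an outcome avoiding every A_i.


Union bound: P[∪_{i=1}^{6} A_i] ≤ Σ_i P[A_i] ≤ 6·p = 6·(2/9) = 4/3.
Numerically: 4/3 ≈ 1.333333.
Is 4/3 < 1? NO.
Since the bound 4/3 is ≥ 1, the union bound is uninformative here; it does NOT by itself certify existence.

6·p = 4/3 ≈ 1.333333; existence NOT certified by the union bound.


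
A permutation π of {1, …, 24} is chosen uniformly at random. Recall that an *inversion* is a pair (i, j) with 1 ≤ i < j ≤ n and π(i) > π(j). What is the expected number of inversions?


Write X = Σ X_I over the C(24, 2) = 276 pairs i < j, with X_I the indicator of one inversion.
There are 276 indicators.
For each fixed pair i < j, the values π(i) and π(j) are two distinct elements of {1, …, 24} in uniformly random order; by symmetry P[π(i) > π(j)] = 1/2.
By linearity: E[X] = 276 · (1/2) = C(24, 2) · (1/2) = 276/2 = 138 ≈ 138.0000.

E[X] = 138 = 138.0000.


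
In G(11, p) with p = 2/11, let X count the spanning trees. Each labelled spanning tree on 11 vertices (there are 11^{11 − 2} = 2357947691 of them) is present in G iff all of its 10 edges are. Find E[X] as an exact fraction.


K_11 has 11^{11 − 2} = 2357947691 labelled spanning trees.
For each such spanning tree H, let X_H = 1 if all 10 edges of H are present in G. Then P[X_H = 1] = p^{10} = (2/11)^{10} = 1024/25937424601.
Summing the indicators: E[X] = Σ_H E[X_H] = 2357947691 · p^{10} = 2357947691 · 1024/25937424601 = 1024/11.
Numerically: E[X] ≈ 93.091.

E[X] = 2357947691 · (2/11)^{10} = 1024/11 ≈ 93.091.


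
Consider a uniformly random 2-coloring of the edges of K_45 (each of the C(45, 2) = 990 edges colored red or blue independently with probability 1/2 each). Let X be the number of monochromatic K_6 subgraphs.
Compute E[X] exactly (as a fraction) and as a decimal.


Let X = Σ_S X_S over the C(45, 6) = 8145060 subsets S of size 6, where X_S = 1 if the K_6 on S is monochromatic.
For a fixed S, the K_6 on S has C(6, 2) = 15 edges. P[all 15 edges red] = (1/2)^15, and likewise for blue, so P[monochromatic] = 2·(1/2)^15 = 2^{1 − 15} = 1/16384.
Summing: E[X] = C(45, 6) · 2^{1 − 15} = 8145060 · 1/16384 = 2036265/4096.
Numerically: E[X] ≈ 497.1350.

E[X] = C(45,6)·2^(1−C(6,2)) = 2036265/4096 ≈ 497.1350.


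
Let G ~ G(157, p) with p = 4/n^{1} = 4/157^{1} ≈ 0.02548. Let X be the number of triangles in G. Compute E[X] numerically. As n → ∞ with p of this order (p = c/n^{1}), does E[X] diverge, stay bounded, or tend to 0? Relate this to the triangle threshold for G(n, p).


Number of potential triangles: C(157, 3) = 632710.
Each occurs with probability p³ ≈ (0.02548)³ ≈ 1.653792e-05.
By linearity: E[X] = C(157, 3)·p³ ≈ 632710 · 1.653792e-05 ≈ 10.4637.
Here α = 1, so p = 4/n is exactly at the triangle threshold p ~ 1/n. Asymptotically E[X] → c³/6 = 4³/6 = 32/3 ≈ 10.6667, a bounded constant. In this regime the triangle count is asymptotically Poisson(c³/6).

E[X] ≈ 10.4637; in regime p = Θ(1/n^{1}) E[X] stays bounded (at the triangle threshold p ~ 1/n).


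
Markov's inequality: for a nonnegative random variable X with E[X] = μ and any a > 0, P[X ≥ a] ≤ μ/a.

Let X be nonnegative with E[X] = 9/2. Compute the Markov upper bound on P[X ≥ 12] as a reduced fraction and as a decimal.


μ = E[X] = 9/2, a = 12.
Markov: P[X ≥ 12] ≤ μ/a = (9/2)/12 = 3/8.
Numerically: ≈ 0.375000.
(Since a = 12 > μ = 4.500000, the bound 3/8 is < 1 and informative.)

P[X ≥ 12] ≤ 3/8 ≈ 0.375000.


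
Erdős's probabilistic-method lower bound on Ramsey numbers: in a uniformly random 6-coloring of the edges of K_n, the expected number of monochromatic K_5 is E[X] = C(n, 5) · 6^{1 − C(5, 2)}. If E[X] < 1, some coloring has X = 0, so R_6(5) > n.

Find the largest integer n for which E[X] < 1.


We need C(n, 5) · 6^{1 − 10} < 1, i.e. C(n, 5) < 6^{10 − 1} = 10077696.
Check values of n near the boundary:
  n = 63: C(63, 5) = 7028847; 7028847 < 10077696? YES
  n = 64: C(64, 5) = 7624512; 7624512 < 10077696? YES
  n = 65: C(65, 5) = 8259888; 8259888 < 10077696? YES
  n = 66: C(66, 5) = 8936928; 8936928 < 10077696? YES
  n = 67: C(67, 5) = 9657648; 9657648 < 10077696? YES
  n = 68: C(68, 5) = 10424128; 10424128 < 10077696? NO
The largest n with C(n, 5) < 10077696 is n = 67 (where E[X] = 67067/69984 ≈ 0.958). Hence R_6(5) > 67, i.e. R_6(5) ≥ 68.

Largest n = 67; hence R_6(5) > 67.
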